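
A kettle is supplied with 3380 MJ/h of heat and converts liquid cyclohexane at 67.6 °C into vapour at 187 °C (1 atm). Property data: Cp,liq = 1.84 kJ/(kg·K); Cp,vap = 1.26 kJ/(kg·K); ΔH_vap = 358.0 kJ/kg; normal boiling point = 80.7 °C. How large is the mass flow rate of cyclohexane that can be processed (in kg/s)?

ṁ = 1.82 kg/s

Δh = 1.84×(80.7−67.6) + 358.0 + 1.26×(187−80.7) = 516.04 kJ/kg
Q = 3380 MJ/h = 938.89 kJ/s = 938.89 kJ/s
ṁ = Q/Δh = 938.89 / 516.04 = 1.8194 kg/s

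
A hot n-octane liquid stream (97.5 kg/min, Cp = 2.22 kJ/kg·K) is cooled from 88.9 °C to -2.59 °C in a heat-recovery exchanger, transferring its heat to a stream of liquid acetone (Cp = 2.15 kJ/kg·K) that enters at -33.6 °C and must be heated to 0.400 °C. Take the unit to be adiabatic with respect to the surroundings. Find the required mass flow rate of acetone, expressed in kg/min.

ṁ_c = 271 kg/min

Heat released by hot stream: Q = 97.5 × 2.22 × (88.9 − -2.59) = 19803 kJ/min
Energy balance on cold side (adiabatic exchanger): Q = ṁ_c·Cp_c·(T_c,out − T_c,in)
ṁ_c = 19803 / [2.15 × (0.400 − -33.6)] = 270.9 kg/min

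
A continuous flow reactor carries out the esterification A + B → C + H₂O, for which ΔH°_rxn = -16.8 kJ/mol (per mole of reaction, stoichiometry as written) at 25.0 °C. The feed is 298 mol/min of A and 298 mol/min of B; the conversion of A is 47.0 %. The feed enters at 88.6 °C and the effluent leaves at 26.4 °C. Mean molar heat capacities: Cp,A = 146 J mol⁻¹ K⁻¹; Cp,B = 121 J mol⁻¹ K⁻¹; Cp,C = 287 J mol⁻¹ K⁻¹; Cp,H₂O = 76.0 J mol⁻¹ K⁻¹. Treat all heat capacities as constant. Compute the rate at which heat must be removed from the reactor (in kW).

Extent of reaction ξ = 0.470 × 298 = 140.06 mol/min
Reaction term: ξ·ΔH°_rxn = 140.06 × -16.8 = -2353 kJ/min
Sensible, feed 88.6→25 °C: -5060.4 kJ/min
Outlet flows (mol/min): A 157.94, B 157.94, C 140.06, H₂O 140.06
Sensible, products 25→26.4 °C: 130.22 kJ/min
Q = ΔH = -7283.2 kJ/min = -121.39 kW
Heat removed = 121.39 kW

Q_out = 121 kW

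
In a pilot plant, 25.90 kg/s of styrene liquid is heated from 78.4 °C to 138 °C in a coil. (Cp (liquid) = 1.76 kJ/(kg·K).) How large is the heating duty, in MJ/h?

Q = ṁ·Cp·ΔT = 25.90 × 1.76 × (138 − 78.4) = 2716.8 kJ/s
Heating duty = 9780.5 MJ/h

Q = 9780 MJ/h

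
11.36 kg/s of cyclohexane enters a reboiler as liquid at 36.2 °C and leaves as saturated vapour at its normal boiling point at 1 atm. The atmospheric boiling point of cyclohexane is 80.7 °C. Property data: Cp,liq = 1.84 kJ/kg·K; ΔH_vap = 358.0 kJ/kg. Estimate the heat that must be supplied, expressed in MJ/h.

liquid 36.2→80.7 °C: 81.88 kJ/kg
vaporisation at 80.7 °C: 358 kJ/kg
Δh = 81.88 + 358 = 439.88 kJ/kg
Q = ṁ·Δh = 11.36 kg/s × 439.88 kJ/kg = 4997 kJ/s
|Q| = 4997 kW = 17989 MJ/h

Q = 18000 MJ/h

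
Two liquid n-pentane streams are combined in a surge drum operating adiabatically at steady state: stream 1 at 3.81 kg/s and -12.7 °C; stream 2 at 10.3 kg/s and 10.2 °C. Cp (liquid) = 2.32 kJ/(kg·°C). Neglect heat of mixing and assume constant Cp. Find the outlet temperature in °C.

Adiabatic, steady state ⇒ Σ ṁᵢCp,ᵢ(T_out − Tᵢ) = 0
T_out = Σ ṁᵢCp,ᵢTᵢ / Σ ṁᵢCp,ᵢ
      = 131.48 / 32.735 = 4.0165 °C

T_out = 4.02 °C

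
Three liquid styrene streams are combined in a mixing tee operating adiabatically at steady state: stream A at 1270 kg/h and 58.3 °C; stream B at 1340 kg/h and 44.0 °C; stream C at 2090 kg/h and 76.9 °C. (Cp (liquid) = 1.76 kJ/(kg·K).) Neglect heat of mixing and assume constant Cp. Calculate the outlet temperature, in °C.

T_out = 62.5 °C

No heat crosses the boundary, so H_out = H_in.
Σ ṁᵢCp,ᵢTᵢ = 1270×1.76×58.3 + 1340×1.76×44.0 + 2090×1.76×76.9 = 516950
Σ ṁᵢCp,ᵢ = 1270×1.76 + 1340×1.76 + 2090×1.76 = 8272
T_out = 516950 / 8272 = 62.494 °C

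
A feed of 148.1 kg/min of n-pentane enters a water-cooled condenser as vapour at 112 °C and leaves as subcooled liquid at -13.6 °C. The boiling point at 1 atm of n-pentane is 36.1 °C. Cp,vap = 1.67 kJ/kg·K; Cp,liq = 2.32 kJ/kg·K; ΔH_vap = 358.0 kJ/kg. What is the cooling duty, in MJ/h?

vapour 112→36.1 °C: -126.75 kJ/kg
condensation at 36.1 °C: -358 kJ/kg
liquid 36.1→-13.6 °C: -115.3 kJ/kg
Δh = -126.75 + -358 + -115.3 = -600.06 kJ/kg
Q = ṁ·Δh = 148.1 kg/min × -600.06 kJ/kg = -88868 kJ/min
|Q| = 1481.1 kW = 5332.1 MJ/h

Q_c = 5330 MJ/h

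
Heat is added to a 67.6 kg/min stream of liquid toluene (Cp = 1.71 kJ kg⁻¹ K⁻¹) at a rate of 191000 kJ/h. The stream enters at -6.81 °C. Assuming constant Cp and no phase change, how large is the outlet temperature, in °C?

T_out = 20.7 °C

Q = 191000 kJ/h = 3183.3 kJ/min
ΔT = Q/(ṁ·Cp) = 3183.3/(67.6×1.71) = 27.538 K
T_out = -6.81 + 27.538 = 20.728 °C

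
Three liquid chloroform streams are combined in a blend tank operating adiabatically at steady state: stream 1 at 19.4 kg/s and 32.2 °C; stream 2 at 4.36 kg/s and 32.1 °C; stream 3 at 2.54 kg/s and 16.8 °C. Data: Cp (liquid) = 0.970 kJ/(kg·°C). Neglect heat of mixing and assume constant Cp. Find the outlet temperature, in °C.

No heat crosses the boundary, so H_out = H_in.
T_out = Σ ṁᵢCp,ᵢTᵢ / Σ ṁᵢCp,ᵢ
      = 783.09 / 25.511 = 30.696 °C

T_out = 30.7 °C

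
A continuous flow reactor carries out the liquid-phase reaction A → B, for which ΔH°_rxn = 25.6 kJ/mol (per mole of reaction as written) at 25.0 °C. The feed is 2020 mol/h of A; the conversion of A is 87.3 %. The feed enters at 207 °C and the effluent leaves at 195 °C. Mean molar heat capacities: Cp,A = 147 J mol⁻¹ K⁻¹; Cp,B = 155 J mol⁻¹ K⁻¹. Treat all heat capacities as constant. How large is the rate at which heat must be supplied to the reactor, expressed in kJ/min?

Extent of reaction ξ = 0.873 × 2020 = 1763.5 mol/h
Reaction term: ξ·ΔH°_rxn = 1763.5 × 25.6 = 45145 kJ/h
Sensible, feed 207→25 °C: -54043 kJ/h
Outlet flows (mol/h): A 256.54, B 1763.5
Sensible, products 25→195 °C: 52878 kJ/h
Q = ΔH = 43980 kJ/h = 12.217 kW
Heat supplied = 732.99 kJ/min

Q_in = 733 kJ/min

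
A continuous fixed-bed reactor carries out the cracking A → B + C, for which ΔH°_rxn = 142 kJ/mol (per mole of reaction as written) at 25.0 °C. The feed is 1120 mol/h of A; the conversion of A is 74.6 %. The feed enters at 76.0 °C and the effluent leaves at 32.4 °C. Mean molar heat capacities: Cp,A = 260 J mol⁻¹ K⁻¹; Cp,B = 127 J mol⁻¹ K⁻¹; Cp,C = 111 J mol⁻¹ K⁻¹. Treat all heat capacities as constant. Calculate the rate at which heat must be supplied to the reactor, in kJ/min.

Extent of reaction ξ = 0.746 × 1120 = 835.52 mol/h
Reaction term: ξ·ΔH°_rxn = 835.52 × 142 = 118640 kJ/h
Sensible, feed 76.0→25 °C: -14851 kJ/h
Outlet flows (mol/h): A 284.48, B 835.52, C 835.52
Sensible, products 25→32.4 °C: 2018.9 kJ/h
Q = ΔH = 105810 kJ/h = 29.392 kW
Heat supplied = 1763.5 kJ/min

Q_in = 1760 kJ/min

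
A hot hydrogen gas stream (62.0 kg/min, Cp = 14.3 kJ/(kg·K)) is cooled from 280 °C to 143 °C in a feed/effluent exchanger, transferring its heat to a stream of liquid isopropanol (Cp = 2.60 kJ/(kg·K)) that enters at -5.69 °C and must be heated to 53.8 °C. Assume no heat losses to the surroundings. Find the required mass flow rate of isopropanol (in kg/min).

ṁ_c = 785 kg/min

Heat released by hot stream: Q = 62.0 × 14.3 × (280 − 143) = 121460 kJ/min
Energy balance on cold side (adiabatic exchanger): Q = ṁ_c·Cp_c·(T_c,out − T_c,in)
ṁ_c = 121460 / [2.60 × (53.8 − -5.69)] = 785.29 kg/min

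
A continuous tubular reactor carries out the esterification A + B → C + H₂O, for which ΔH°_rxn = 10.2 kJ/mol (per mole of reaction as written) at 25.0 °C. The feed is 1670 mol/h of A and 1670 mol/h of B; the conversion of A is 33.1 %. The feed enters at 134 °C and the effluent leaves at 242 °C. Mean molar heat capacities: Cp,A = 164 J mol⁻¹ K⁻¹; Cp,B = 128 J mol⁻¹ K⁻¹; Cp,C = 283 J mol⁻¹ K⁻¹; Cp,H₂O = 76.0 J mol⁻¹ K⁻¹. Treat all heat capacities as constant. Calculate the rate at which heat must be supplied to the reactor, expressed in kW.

Extent of reaction ξ = 0.331 × 1670 = 552.77 mol/h
Reaction term: ξ·ΔH°_rxn = 552.77 × 10.2 = 5638.3 kJ/h
Sensible, feed 134→25 °C: -53153 kJ/h
Outlet flows (mol/h): A 1117.2, B 1117.2, C 552.77, H₂O 552.77
Sensible, products 25→242 °C: 113850 kJ/h
Q = ΔH = 66340 kJ/h = 18.428 kW
Heat supplied = 18.428 kW

Q_in = 18.4 kW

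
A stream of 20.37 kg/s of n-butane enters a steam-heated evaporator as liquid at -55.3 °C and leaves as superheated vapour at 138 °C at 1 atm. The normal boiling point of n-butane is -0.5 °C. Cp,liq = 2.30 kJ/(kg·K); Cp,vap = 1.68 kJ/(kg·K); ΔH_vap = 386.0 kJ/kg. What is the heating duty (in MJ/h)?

liquid -55.3→-0.5 °C: 126.04 kJ/kg
vaporisation at -0.5 °C: 386 kJ/kg
vapour -0.5→138 °C: 232.68 kJ/kg
Δh = 126.04 + 386 + 232.68 = 744.72 kJ/kg
Q = ṁ·Δh = 20.37 kg/s × 744.72 kJ/kg = 15170 kJ/s
|Q| = 15170 kW = 54612 MJ/h

Q = 54600 MJ/h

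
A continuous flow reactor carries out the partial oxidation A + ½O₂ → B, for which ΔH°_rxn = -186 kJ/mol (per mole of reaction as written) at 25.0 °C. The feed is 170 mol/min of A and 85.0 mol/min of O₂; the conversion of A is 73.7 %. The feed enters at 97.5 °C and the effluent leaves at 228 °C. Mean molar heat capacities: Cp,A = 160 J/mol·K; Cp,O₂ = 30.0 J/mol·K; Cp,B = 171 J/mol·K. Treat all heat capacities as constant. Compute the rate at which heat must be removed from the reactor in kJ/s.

Extent of reaction ξ = 0.737 × 170 = 125.29 mol/min
Reaction term: ξ·ΔH°_rxn = 125.29 × -186 = -23304 kJ/min
Sensible, feed 97.5→25 °C: -2156.9 kJ/min
Outlet flows (mol/min): A 44.71, O₂ 22.355, B 125.29
Sensible, products 25→228 °C: 5937.5 kJ/min
Q = ΔH = -19523 kJ/min = -325.39 kW
Heat removed = 325.39 kJ/s

Q_out = 325 kJ/s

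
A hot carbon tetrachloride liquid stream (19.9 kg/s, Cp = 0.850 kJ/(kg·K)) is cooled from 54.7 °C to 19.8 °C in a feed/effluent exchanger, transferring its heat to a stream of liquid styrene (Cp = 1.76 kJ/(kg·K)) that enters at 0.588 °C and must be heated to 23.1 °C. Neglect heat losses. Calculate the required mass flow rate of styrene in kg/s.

ṁ_c = 14.9 kg/s

Heat released by hot stream: Q = 19.9 × 0.850 × (54.7 − 19.8) = 590.33 kJ/s
Energy balance on cold side (adiabatic exchanger): Q = ṁ_c·Cp_c·(T_c,out − T_c,in)
ṁ_c = 590.33 / [1.76 × (23.1 − 0.588)] = 14.899 kg/s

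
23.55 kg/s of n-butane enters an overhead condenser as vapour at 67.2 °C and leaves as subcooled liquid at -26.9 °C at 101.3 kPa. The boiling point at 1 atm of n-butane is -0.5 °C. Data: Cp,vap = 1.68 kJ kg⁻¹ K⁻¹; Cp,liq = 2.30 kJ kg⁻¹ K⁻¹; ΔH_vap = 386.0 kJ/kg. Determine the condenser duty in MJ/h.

Q_c = 47500 MJ/h

vapour 67.2→-0.5 °C: -113.74 kJ/kg
condensation at -0.5 °C: -386 kJ/kg
liquid -0.5→-26.9 °C: -60.72 kJ/kg
Δh = -113.74 + -386 + -60.72 = -560.46 kJ/kg
Q = ṁ·Δh = 23.55 kg/s × -560.46 kJ/kg = -13199 kJ/s
|Q| = 13199 kW = 47515 MJ/h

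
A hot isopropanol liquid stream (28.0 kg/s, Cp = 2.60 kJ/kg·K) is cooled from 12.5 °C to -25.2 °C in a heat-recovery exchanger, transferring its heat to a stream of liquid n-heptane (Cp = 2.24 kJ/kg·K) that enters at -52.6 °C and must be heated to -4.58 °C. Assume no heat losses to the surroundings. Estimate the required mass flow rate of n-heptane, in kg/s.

Heat released by hot stream: Q = 28.0 × 2.60 × (12.5 − -25.2) = 2744.6 kJ/s
Energy balance on cold side (adiabatic exchanger): Q = ṁ_c·Cp_c·(T_c,out − T_c,in)
ṁ_c = 2744.6 / [2.24 × (-4.58 − -52.6)] = 25.515 kg/s

ṁ_c = 25.5 kg/s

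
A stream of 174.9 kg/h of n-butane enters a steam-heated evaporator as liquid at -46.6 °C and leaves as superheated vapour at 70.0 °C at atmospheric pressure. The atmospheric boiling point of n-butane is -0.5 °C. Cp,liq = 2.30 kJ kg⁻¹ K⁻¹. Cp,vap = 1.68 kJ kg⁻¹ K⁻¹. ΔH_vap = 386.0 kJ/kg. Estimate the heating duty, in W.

Q = 29700 W

liquid -46.6→-0.5 °C: 106.03 kJ/kg
vaporisation at -0.5 °C: 386 kJ/kg
vapour -0.5→70.0 °C: 118.44 kJ/kg
Δh = 106.03 + 386 + 118.44 = 610.47 kJ/kg
Q = ṁ·Δh = 174.9 kg/h × 610.47 kJ/kg = 106770 kJ/h
|Q| = 29.659 kW = 29659 W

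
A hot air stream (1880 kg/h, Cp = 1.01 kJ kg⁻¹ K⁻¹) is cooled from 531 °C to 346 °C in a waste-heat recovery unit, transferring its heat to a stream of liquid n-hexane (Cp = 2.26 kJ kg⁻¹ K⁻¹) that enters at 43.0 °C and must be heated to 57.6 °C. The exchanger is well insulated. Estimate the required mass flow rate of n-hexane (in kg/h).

Heat released by hot stream: Q = 1880 × 1.01 × (531 − 346) = 351280 kJ/h
Energy balance on cold side (adiabatic exchanger): Q = ṁ_c·Cp_c·(T_c,out − T_c,in)
ṁ_c = 351280 / [2.26 × (57.6 − 43.0)] = 10646 kg/h

ṁ_c = 10600 kg/h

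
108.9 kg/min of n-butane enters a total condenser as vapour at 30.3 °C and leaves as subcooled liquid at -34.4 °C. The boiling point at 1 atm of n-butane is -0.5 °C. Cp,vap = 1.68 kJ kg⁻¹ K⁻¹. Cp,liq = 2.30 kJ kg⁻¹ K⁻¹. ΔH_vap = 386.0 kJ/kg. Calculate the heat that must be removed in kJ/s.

vapour 30.3→-0.5 °C: -51.744 kJ/kg
condensation at -0.5 °C: -386 kJ/kg
liquid -0.5→-34.4 °C: -77.97 kJ/kg
Δh = -51.744 + -386 + -77.97 = -515.71 kJ/kg
Q = ṁ·Δh = 108.9 kg/min × -515.71 kJ/kg = -56161 kJ/min
|Q| = 936.02 kW

Q_c = 936 kJ/s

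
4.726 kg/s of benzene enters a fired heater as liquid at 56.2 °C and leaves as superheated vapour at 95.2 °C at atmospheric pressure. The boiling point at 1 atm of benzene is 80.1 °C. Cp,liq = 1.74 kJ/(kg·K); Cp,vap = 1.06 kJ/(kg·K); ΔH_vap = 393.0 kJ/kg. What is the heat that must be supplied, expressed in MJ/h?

liquid 56.2→80.1 °C: 41.586 kJ/kg
vaporisation at 80.1 °C: 393 kJ/kg
vapour 80.1→95.2 °C: 16.006 kJ/kg
Δh = 41.586 + 393 + 16.006 = 450.59 kJ/kg
Q = ṁ·Δh = 4.726 kg/s × 450.59 kJ/kg = 2129.5 kJ/s
|Q| = 2129.5 kW = 7666.2 MJ/h

Q = 7670 MJ/h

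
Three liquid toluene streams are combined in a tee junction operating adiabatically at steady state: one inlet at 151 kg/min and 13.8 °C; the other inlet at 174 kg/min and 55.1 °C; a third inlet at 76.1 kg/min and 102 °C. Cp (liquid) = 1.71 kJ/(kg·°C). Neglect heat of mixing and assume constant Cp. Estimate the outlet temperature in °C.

T_out = 48.5 °C

No heat crosses the boundary, so H_out = H_in.
Σ ṁᵢCp,ᵢTᵢ = 151×1.71×13.8 + 174×1.71×55.1 + 76.1×1.71×102 = 33231
Σ ṁᵢCp,ᵢ = 151×1.71 + 174×1.71 + 76.1×1.71 = 685.88
T_out = 33231 / 685.88 = 48.45 °C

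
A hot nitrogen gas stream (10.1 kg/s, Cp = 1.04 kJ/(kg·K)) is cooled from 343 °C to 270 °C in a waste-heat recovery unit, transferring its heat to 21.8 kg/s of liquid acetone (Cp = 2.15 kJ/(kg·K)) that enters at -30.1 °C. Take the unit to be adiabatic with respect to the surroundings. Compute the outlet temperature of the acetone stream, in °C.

Heat released by hot stream: Q = 10.1 × 1.04 × (343 − 270) = 766.79 kJ/s
Energy balance on cold side (adiabatic exchanger): Q = ṁ_c·Cp_c·(T_c,out − T_c,in)
T_c,out = -30.1 + 766.79/(21.8 × 2.15) = -13.74 °C

T_c,out = -13.7 °C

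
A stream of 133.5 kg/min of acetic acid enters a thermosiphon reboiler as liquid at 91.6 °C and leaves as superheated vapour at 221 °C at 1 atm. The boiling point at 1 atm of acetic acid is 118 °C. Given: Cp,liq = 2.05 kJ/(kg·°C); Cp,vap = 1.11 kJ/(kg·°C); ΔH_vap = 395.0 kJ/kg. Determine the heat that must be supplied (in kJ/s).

Q = 1250 kJ/s

liquid 91.6→118 °C: 54.12 kJ/kg
vaporisation at 118 °C: 395 kJ/kg
vapour 118→221 °C: 114.33 kJ/kg
Δh = 54.12 + 395 + 114.33 = 563.45 kJ/kg
Q = ṁ·Δh = 133.5 kg/min × 563.45 kJ/kg = 75221 kJ/min
|Q| = 1253.7 kW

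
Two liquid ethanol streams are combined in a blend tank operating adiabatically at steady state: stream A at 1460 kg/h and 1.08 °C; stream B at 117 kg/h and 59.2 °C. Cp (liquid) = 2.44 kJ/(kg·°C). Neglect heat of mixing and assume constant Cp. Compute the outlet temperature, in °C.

Energy balance with Q = 0: Σ ṁᵢCp,ᵢ(T_out − Tᵢ) = 0
T_out = Σ ṁᵢCp,ᵢTᵢ / Σ ṁᵢCp,ᵢ
      = 20748 / 3847.9 = 5.392 °C

T_out = 5.39 °C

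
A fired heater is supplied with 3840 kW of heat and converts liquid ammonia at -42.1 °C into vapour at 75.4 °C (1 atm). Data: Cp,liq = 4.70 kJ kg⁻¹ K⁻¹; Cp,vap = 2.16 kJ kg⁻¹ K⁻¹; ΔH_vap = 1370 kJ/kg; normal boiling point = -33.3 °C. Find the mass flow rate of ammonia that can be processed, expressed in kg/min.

Δh = 4.70×(-33.3−-42.1) + 1370 + 2.16×(75.4−-33.3) = 1646.2 kJ/kg
Q = 3840 kW = 3840 kJ/s = 230400 kJ/min
ṁ = Q/Δh = 230400 / 1646.2 = 139.96 kg/min

ṁ = 140 kg/min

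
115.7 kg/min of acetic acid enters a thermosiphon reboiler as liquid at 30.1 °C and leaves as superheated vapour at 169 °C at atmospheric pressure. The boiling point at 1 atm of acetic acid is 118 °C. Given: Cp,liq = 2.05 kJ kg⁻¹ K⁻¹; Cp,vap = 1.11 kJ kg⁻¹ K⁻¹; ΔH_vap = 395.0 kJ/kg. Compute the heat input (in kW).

Q = 1220 kW

liquid 30.1→118 °C: 180.19 kJ/kg
vaporisation at 118 °C: 395 kJ/kg
vapour 118→169 °C: 56.61 kJ/kg
Δh = 180.19 + 395 + 56.61 = 631.8 kJ/kg
Q = ṁ·Δh = 115.7 kg/min × 631.8 kJ/kg = 73100 kJ/min
|Q| = 1218.3 kW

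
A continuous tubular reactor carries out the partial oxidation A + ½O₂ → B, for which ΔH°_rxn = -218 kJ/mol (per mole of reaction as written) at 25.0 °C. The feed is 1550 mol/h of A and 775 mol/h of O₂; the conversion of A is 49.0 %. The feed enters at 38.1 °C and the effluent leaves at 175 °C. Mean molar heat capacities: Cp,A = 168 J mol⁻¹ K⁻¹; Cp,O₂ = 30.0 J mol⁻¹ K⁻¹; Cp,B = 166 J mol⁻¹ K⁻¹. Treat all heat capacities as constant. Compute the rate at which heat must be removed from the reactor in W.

Extent of reaction ξ = 0.490 × 1550 = 759.5 mol/h
Reaction term: ξ·ΔH°_rxn = 759.5 × -218 = -165570 kJ/h
Sensible, feed 38.1→25 °C: -3715.8 kJ/h
Outlet flows (mol/h): A 790.5, O₂ 395.25, B 759.5
Sensible, products 25→175 °C: 40611 kJ/h
Q = ΔH = -128680 kJ/h = -35.743 kW
Heat removed = 35743 W

Q_out = 35700 W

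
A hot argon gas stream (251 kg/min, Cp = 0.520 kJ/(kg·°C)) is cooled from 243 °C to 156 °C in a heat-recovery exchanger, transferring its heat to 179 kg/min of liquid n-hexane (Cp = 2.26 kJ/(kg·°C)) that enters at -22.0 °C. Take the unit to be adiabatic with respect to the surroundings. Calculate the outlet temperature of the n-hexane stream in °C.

Heat released by hot stream: Q = 251 × 0.520 × (243 − 156) = 11355 kJ/min
Energy balance on cold side (adiabatic exchanger): Q = ṁ_c·Cp_c·(T_c,out − T_c,in)
T_c,out = -22.0 + 11355/(179 × 2.26) = 6.0695 °C

T_c,out = 6.07 °C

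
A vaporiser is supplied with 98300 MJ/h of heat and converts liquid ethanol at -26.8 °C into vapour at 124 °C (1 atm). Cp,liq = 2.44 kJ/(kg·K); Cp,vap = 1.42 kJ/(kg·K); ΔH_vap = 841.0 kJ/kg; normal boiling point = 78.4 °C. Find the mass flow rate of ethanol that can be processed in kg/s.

ṁ = 23.5 kg/s

Δh = 2.44×(78.4−-26.8) + 841.0 + 1.42×(124−78.4) = 1162.4 kJ/kg
Q = 98300 MJ/h = 27306 kJ/s = 27306 kJ/s
ṁ = Q/Δh = 27306 / 1162.4 = 23.49 kg/s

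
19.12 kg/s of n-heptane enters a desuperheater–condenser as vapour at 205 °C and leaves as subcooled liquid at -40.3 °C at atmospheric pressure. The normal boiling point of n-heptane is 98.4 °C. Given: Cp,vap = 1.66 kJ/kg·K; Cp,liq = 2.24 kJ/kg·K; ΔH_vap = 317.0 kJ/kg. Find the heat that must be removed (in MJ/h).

vapour 205→98.4 °C: -176.96 kJ/kg
condensation at 98.4 °C: -317 kJ/kg
liquid 98.4→-40.3 °C: -310.69 kJ/kg
Δh = -176.96 + -317 + -310.69 = -804.64 kJ/kg
Q = ṁ·Δh = 19.12 kg/s × -804.64 kJ/kg = -15385 kJ/s
|Q| = 15385 kW = 55385 MJ/h

Q_c = 55400 MJ/h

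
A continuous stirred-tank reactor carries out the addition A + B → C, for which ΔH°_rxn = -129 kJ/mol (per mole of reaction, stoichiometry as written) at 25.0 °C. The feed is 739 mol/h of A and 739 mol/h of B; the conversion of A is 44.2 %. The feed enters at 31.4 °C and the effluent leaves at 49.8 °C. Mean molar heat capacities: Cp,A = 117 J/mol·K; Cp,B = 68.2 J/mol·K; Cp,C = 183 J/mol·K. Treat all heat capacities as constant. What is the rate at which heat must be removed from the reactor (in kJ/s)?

Extent of reaction ξ = 0.442 × 739 = 326.64 mol/h
Reaction term: ξ·ΔH°_rxn = 326.64 × -129 = -42136 kJ/h
Sensible, feed 31.4→25 °C: -875.92 kJ/h
Outlet flows (mol/h): A 412.36, B 412.36, C 326.64
Sensible, products 25→49.8 °C: 3376.4 kJ/h
Q = ΔH = -39636 kJ/h = -11.01 kW
Heat removed = 11.01 kJ/s

Q_out = 11.0 kJ/s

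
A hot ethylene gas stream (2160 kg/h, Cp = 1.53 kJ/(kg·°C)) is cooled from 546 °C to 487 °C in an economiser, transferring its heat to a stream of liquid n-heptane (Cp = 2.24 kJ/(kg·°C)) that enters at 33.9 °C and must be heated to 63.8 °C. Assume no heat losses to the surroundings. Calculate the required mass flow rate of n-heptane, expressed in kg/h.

Heat released by hot stream: Q = 2160 × 1.53 × (546 − 487) = 194980 kJ/h
Energy balance on cold side (adiabatic exchanger): Q = ṁ_c·Cp_c·(T_c,out − T_c,in)
ṁ_c = 194980 / [2.24 × (63.8 − 33.9)] = 2911.2 kg/h

ṁ_c = 2910 kg/h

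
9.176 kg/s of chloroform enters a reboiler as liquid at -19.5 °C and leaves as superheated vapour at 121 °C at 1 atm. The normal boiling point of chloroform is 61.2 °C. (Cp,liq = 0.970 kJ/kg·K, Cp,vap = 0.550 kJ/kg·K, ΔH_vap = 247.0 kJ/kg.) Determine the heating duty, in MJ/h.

liquid -19.5→61.2 °C: 78.279 kJ/kg
vaporisation at 61.2 °C: 247 kJ/kg
vapour 61.2→121 °C: 32.89 kJ/kg
Δh = 78.279 + 247 + 32.89 = 358.17 kJ/kg
Q = ṁ·Δh = 9.176 kg/s × 358.17 kJ/kg = 3286.6 kJ/s
|Q| = 3286.6 kW = 11832 MJ/h

Q = 11800 MJ/h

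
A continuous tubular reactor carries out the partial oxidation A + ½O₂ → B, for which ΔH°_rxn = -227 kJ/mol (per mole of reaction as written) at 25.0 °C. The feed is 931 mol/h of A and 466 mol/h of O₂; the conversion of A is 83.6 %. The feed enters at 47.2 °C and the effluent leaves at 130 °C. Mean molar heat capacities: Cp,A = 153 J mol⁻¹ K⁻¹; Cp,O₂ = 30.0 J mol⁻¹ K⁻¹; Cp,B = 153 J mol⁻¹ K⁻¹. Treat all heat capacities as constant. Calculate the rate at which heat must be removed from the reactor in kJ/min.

Q_out = 2750 kJ/min

Extent of reaction ξ = 0.836 × 931 = 778.32 mol/h
Reaction term: ξ·ΔH°_rxn = 778.32 × -227 = -176680 kJ/h
Sensible, feed 47.2→25 °C: -3472.6 kJ/h
Outlet flows (mol/h): A 152.68, O₂ 76.842, B 778.32
Sensible, products 25→130 °C: 15199 kJ/h
Q = ΔH = -164950 kJ/h = -45.82 kW
Heat removed = 2749.2 kJ/min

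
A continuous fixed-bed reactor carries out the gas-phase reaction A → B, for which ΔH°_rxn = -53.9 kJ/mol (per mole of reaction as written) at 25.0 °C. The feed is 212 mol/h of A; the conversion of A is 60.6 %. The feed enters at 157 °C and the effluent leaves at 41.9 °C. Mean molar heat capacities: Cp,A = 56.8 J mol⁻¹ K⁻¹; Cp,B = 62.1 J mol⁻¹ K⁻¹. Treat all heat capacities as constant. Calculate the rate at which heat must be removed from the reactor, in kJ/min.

Q_out = 138 kJ/min

Extent of reaction ξ = 0.606 × 212 = 128.47 mol/h
Reaction term: ξ·ΔH°_rxn = 128.47 × -53.9 = -6924.6 kJ/h
Sensible, feed 157→25 °C: -1589.5 kJ/h
Outlet flows (mol/h): A 83.528, B 128.47
Sensible, products 25→41.9 °C: 215.01 kJ/h
Q = ΔH = -8299.1 kJ/h = -2.3053 kW
Heat removed = 138.32 kJ/min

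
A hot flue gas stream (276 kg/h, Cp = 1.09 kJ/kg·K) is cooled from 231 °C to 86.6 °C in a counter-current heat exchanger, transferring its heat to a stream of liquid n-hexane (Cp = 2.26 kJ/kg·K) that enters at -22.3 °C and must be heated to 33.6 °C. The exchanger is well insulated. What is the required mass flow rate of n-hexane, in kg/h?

ṁ_c = 344 kg/h

Heat released by hot stream: Q = 276 × 1.09 × (231 − 86.6) = 43441 kJ/h
Energy balance on cold side (adiabatic exchanger): Q = ṁ_c·Cp_c·(T_c,out − T_c,in)
ṁ_c = 43441 / [2.26 × (33.6 − -22.3)] = 343.86 kg/h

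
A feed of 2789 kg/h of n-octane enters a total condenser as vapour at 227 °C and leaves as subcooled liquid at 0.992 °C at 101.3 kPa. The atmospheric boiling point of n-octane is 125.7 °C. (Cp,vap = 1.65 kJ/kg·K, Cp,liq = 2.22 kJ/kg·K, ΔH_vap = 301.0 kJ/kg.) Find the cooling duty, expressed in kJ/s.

Q_c = 577 kJ/s

vapour 227→125.7 °C: -167.14 kJ/kg
condensation at 125.7 °C: -301 kJ/kg
liquid 125.7→0.992 °C: -276.85 kJ/kg
Δh = -167.14 + -301 + -276.85 = -745 kJ/kg
Q = ṁ·Δh = 2789 kg/h × -745 kJ/kg = -2.0778e+06 kJ/h
|Q| = 577.17 kW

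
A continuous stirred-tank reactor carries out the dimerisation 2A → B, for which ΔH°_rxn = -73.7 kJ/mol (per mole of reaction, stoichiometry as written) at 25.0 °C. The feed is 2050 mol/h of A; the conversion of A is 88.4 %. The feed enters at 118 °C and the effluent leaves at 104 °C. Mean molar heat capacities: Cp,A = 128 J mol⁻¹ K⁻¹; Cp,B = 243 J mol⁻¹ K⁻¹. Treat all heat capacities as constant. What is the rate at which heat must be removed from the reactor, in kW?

Q_out = 19.8 kW

Extent of reaction ξ = 0.884 × 2050 / 2 = 906.1 mol/h
Reaction term: ξ·ΔH°_rxn = 906.1 × -73.7 = -66780 kJ/h
Sensible, feed 118→25 °C: -24403 kJ/h
Outlet flows (mol/h): A 237.8, B 906.1
Sensible, products 25→104 °C: 19799 kJ/h
Q = ΔH = -71384 kJ/h = -19.829 kW
Heat removed = 19.829 kW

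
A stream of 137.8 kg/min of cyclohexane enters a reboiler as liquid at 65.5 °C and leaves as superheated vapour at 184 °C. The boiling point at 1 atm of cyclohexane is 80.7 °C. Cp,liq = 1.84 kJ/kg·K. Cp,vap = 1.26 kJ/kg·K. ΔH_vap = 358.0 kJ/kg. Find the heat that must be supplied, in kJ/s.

liquid 65.5→80.7 °C: 27.968 kJ/kg
vaporisation at 80.7 °C: 358 kJ/kg
vapour 80.7→184 °C: 130.16 kJ/kg
Δh = 27.968 + 358 + 130.16 = 516.13 kJ/kg
Q = ṁ·Δh = 137.8 kg/min × 516.13 kJ/kg = 71122 kJ/min
|Q| = 1185.4 kW

Q = 1190 kJ/s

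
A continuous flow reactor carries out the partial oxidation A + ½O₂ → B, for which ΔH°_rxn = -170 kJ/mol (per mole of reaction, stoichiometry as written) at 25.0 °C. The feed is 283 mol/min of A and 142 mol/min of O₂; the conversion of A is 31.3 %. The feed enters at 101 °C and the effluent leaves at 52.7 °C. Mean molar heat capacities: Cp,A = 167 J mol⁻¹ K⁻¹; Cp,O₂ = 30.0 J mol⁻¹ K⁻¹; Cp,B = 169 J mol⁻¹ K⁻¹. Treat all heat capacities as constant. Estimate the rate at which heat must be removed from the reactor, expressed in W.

Extent of reaction ξ = 0.313 × 283 = 88.579 mol/min
Reaction term: ξ·ΔH°_rxn = 88.579 × -170 = -15058 kJ/min
Sensible, feed 101→25 °C: -3915.6 kJ/min
Outlet flows (mol/min): A 194.42, O₂ 97.71, B 88.579
Sensible, products 25→52.7 °C: 1395.2 kJ/min
Q = ΔH = -17579 kJ/min = -292.98 kW
Heat removed = 292980 W

Q_out = 293000 W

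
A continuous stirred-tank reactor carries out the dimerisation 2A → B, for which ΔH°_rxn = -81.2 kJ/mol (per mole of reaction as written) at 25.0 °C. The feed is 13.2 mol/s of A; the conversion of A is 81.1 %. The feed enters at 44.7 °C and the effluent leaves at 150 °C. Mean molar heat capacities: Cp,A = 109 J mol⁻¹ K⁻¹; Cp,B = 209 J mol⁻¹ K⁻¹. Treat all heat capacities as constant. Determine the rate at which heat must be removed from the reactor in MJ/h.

Extent of reaction ξ = 0.811 × 13.2 / 2 = 5.3526 mol/s
Reaction term: ξ·ΔH°_rxn = 5.3526 × -81.2 = -434.63 kJ/s
Sensible, feed 44.7→25 °C: -28.344 kJ/s
Outlet flows (mol/s): A 2.4948, B 5.3526
Sensible, products 25→150 °C: 173.83 kJ/s
Q = ΔH = -289.15 kJ/s = -289.15 kW
Heat removed = 1040.9 MJ/h

Q_out = 1040 MJ/h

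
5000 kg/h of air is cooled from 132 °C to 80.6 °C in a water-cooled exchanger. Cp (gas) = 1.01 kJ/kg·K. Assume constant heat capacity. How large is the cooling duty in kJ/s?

Q = ṁ·Cp·ΔT = 5000 × 1.01 × (80.6 − 132) = -259570 kJ/h
Converting: 259570 / 3600 s = 72.103 kW

Q_c = 72.1 kJ/s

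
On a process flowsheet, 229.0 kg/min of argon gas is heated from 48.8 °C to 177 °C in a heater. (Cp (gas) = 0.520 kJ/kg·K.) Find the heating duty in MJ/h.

Q = ṁ·Cp·ΔT = 229.0 × 0.520 × (177 − 48.8) = 15266 kJ/min
Converting: 15266 / 60 s = 254.43 kW
Heating duty = 915.96 MJ/h

Q = 916 MJ/h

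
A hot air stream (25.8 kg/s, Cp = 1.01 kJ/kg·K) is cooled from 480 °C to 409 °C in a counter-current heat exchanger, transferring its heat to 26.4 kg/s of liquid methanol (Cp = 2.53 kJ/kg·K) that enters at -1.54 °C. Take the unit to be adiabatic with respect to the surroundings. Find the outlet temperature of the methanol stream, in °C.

Heat released by hot stream: Q = 25.8 × 1.01 × (480 − 409) = 1850.1 kJ/s
Energy balance on cold side (adiabatic exchanger): Q = ṁ_c·Cp_c·(T_c,out − T_c,in)
T_c,out = -1.54 + 1850.1/(26.4 × 2.53) = 26.16 °C

T_c,out = 26.2 °C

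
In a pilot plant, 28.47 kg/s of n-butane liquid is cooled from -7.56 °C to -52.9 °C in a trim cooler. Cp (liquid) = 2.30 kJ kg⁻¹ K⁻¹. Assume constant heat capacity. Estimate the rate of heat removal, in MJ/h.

Q_c = 10700 MJ/h

Q = ṁ·Cp·ΔT = 28.47 × 2.30 × (-52.9 − -7.56) = -2968.9 kJ/s
Cooling duty = 10688 MJ/h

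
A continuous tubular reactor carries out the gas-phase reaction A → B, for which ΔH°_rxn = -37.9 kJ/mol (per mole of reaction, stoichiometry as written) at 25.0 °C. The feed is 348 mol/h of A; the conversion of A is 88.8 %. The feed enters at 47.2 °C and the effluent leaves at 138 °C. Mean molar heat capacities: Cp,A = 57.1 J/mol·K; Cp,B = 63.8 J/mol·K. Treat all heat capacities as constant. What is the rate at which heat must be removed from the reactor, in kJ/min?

Q_out = 161 kJ/min

Extent of reaction ξ = 0.888 × 348 = 309.02 mol/h
Reaction term: ξ·ΔH°_rxn = 309.02 × -37.9 = -11712 kJ/h
Sensible, feed 47.2→25 °C: -441.13 kJ/h
Outlet flows (mol/h): A 38.976, B 309.02
Sensible, products 25→138 °C: 2479.4 kJ/h
Q = ΔH = -9673.8 kJ/h = -2.6872 kW
Heat removed = 161.23 kJ/min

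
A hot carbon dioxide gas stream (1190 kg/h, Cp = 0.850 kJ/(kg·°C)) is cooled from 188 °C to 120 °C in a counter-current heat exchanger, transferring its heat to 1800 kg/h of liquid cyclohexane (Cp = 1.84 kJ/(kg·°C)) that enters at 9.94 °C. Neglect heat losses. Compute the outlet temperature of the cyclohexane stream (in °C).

T_c,out = 30.7 °C

Heat released by hot stream: Q = 1190 × 0.850 × (188 − 120) = 68782 kJ/h
Energy balance on cold side (adiabatic exchanger): Q = ṁ_c·Cp_c·(T_c,out − T_c,in)
T_c,out = 9.94 + 68782/(1800 × 1.84) = 30.708 °C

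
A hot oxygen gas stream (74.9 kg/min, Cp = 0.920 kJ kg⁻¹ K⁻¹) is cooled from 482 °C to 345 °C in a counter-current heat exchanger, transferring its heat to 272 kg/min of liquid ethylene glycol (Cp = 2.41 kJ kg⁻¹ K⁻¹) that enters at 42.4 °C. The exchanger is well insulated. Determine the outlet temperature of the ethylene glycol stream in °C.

Heat released by hot stream: Q = 74.9 × 0.920 × (482 − 345) = 9440.4 kJ/min
Energy balance on cold side (adiabatic exchanger): Q = ṁ_c·Cp_c·(T_c,out − T_c,in)
T_c,out = 42.4 + 9440.4/(272 × 2.41) = 56.801 °C

T_c,out = 56.8 °C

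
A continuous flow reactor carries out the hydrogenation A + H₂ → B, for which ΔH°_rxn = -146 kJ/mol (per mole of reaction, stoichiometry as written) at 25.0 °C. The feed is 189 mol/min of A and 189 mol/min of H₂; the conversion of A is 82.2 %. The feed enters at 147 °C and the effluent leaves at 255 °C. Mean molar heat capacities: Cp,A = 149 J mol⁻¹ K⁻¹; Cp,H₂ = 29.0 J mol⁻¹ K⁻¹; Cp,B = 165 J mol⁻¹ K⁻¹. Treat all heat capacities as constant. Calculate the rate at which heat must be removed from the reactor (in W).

Extent of reaction ξ = 0.822 × 189 = 155.36 mol/min
Reaction term: ξ·ΔH°_rxn = 155.36 × -146 = -22682 kJ/min
Sensible, feed 147→25 °C: -4104.3 kJ/min
Outlet flows (mol/min): A 33.642, H₂ 33.642, B 155.36
Sensible, products 25→255 °C: 7273.1 kJ/min
Q = ΔH = -19513 kJ/min = -325.22 kW
Heat removed = 325220 W

Q_out = 325000 W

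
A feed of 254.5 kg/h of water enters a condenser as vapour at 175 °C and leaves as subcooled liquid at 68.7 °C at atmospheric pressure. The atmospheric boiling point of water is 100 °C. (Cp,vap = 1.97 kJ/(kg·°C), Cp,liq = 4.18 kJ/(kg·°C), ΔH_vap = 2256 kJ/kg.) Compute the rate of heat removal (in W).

Q_c = 179000 W

vapour 175→100 °C: -147.75 kJ/kg
condensation at 100 °C: -2256 kJ/kg
liquid 100→68.7 °C: -130.83 kJ/kg
Δh = -147.75 + -2256 + -130.83 = -2534.6 kJ/kg
Q = ṁ·Δh = 254.5 kg/h × -2534.6 kJ/kg = -645050 kJ/h
|Q| = 179.18 kW = 179180 W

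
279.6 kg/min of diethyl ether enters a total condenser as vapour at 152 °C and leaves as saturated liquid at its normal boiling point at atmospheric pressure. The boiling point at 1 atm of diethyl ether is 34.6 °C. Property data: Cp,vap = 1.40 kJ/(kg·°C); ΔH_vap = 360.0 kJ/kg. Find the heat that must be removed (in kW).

vapour 152→34.6 °C: -164.36 kJ/kg
condensation at 34.6 °C: -360 kJ/kg
Δh = -164.36 + -360 = -524.36 kJ/kg
Q = ṁ·Δh = 279.6 kg/min × -524.36 kJ/kg = -146610 kJ/min
|Q| = 2443.5 kW

Q_c = 2440 kW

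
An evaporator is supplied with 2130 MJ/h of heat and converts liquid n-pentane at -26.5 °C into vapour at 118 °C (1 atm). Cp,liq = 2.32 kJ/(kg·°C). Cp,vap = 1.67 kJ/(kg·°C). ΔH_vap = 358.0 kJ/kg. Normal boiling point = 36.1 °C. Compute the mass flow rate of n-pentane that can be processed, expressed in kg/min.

ṁ = 55.5 kg/min

Δh = 2.32×(36.1−-26.5) + 358.0 + 1.67×(118−36.1) = 640 kJ/kg
Q = 2130 MJ/h = 591.67 kJ/s = 35500 kJ/min
ṁ = Q/Δh = 35500 / 640 = 55.468 kg/min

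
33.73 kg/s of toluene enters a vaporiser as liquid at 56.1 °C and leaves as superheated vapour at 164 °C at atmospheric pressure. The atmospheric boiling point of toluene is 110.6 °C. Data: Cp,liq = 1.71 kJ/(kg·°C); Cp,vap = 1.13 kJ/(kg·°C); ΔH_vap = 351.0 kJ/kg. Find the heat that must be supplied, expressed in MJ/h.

Q = 61300 MJ/h

liquid 56.1→110.6 °C: 93.195 kJ/kg
vaporisation at 110.6 °C: 351 kJ/kg
vapour 110.6→164 °C: 60.342 kJ/kg
Δh = 93.195 + 351 + 60.342 = 504.54 kJ/kg
Q = ṁ·Δh = 33.73 kg/s × 504.54 kJ/kg = 17018 kJ/s
|Q| = 17018 kW = 61265 MJ/h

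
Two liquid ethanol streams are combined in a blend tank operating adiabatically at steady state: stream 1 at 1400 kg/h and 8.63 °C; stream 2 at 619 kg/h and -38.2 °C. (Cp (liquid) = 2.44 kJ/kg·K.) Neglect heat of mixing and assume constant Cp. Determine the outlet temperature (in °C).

T_out = -5.73 °C

Adiabatic, steady state ⇒ Σ ṁᵢCp,ᵢ(T_out − Tᵢ) = 0
Σ ṁᵢCp,ᵢTᵢ = 1400×2.44×8.63 + 619×2.44×-38.2 = -28216
Σ ṁᵢCp,ᵢ = 1400×2.44 + 619×2.44 = 4926.4
T_out = -28216 / 4926.4 = -5.7275 °C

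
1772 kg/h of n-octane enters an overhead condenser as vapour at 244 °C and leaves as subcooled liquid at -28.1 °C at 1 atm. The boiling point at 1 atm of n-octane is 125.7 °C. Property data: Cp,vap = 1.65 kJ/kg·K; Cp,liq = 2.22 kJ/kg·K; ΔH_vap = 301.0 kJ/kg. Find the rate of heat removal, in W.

vapour 244→125.7 °C: -195.19 kJ/kg
condensation at 125.7 °C: -301 kJ/kg
liquid 125.7→-28.1 °C: -341.44 kJ/kg
Δh = -195.19 + -301 + -341.44 = -837.63 kJ/kg
Q = ṁ·Δh = 1772 kg/h × -837.63 kJ/kg = -1.4843e+06 kJ/h
|Q| = 412.3 kW = 412300 W

Q_c = 412000 W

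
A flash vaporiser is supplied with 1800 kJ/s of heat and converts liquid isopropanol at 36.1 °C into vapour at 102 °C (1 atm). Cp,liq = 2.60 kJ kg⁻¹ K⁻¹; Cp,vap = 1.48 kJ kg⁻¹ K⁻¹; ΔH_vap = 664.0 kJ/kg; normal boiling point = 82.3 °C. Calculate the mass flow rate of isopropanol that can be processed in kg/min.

ṁ = 133 kg/min

Δh = 2.60×(82.3−36.1) + 664.0 + 1.48×(102−82.3) = 813.28 kJ/kg
Q = 1800 kJ/s = 1800 kJ/s = 108000 kJ/min
ṁ = Q/Δh = 108000 / 813.28 = 132.8 kg/min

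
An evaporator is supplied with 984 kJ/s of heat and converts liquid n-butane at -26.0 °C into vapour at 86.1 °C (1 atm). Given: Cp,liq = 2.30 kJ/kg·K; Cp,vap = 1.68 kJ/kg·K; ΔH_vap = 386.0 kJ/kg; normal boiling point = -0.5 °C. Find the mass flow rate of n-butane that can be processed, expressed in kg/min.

Δh = 2.30×(-0.5−-26.0) + 386.0 + 1.68×(86.1−-0.5) = 590.14 kJ/kg
Q = 984 kJ/s = 984 kJ/s = 59040 kJ/min
ṁ = Q/Δh = 59040 / 590.14 = 100.04 kg/min

ṁ = 100 kg/min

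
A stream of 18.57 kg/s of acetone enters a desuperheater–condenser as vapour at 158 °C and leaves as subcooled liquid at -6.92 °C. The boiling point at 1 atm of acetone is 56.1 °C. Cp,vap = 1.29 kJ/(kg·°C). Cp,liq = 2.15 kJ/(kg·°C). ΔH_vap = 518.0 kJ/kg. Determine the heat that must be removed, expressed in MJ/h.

vapour 158→56.1 °C: -131.45 kJ/kg
condensation at 56.1 °C: -518 kJ/kg
liquid 56.1→-6.92 °C: -135.49 kJ/kg
Δh = -131.45 + -518 + -135.49 = -784.94 kJ/kg
Q = ṁ·Δh = 18.57 kg/s × -784.94 kJ/kg = -14576 kJ/s
|Q| = 14576 kW = 52475 MJ/h

Q_c = 52500 MJ/h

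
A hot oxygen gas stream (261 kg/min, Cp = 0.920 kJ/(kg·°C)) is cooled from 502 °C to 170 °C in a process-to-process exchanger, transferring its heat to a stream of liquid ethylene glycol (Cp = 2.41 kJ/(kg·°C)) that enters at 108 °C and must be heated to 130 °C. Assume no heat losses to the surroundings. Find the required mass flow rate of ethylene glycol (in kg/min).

Heat released by hot stream: Q = 261 × 0.920 × (502 − 170) = 79720 kJ/min
Energy balance on cold side (adiabatic exchanger): Q = ṁ_c·Cp_c·(T_c,out − T_c,in)
ṁ_c = 79720 / [2.41 × (130 − 108)] = 1503.6 kg/min

ṁ_c = 1500 kg/min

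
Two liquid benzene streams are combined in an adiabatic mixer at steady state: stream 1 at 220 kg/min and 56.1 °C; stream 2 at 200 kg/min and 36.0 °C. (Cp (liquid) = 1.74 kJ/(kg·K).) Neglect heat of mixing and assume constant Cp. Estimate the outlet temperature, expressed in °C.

Energy balance with Q = 0: Σ ṁᵢCp,ᵢ(T_out − Tᵢ) = 0
T_out = Σ ṁᵢCp,ᵢTᵢ / Σ ṁᵢCp,ᵢ
      = 34003 / 730.8 = 46.529 °C

T_out = 46.5 °C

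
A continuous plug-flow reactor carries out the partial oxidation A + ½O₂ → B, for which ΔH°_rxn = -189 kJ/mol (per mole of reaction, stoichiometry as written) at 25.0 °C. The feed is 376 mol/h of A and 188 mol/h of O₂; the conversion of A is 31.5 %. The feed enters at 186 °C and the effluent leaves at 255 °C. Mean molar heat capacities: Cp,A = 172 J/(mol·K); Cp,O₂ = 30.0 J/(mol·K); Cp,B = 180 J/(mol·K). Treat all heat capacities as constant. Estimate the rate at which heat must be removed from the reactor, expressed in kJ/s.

Q_out = 4.92 kJ/s

Extent of reaction ξ = 0.315 × 376 = 118.44 mol/h
Reaction term: ξ·ΔH°_rxn = 118.44 × -189 = -22385 kJ/h
Sensible, feed 186→25 °C: -11320 kJ/h
Outlet flows (mol/h): A 257.56, O₂ 128.78, B 118.44
Sensible, products 25→255 °C: 15981 kJ/h
Q = ΔH = -17724 kJ/h = -4.9234 kW
Heat removed = 4.9234 kJ/s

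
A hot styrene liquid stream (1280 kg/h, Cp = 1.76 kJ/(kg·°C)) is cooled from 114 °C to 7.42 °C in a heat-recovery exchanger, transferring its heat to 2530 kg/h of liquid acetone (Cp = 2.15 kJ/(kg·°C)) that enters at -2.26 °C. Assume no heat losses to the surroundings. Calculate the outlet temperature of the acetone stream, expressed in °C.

Heat released by hot stream: Q = 1280 × 1.76 × (114 − 7.42) = 240100 kJ/h
Energy balance on cold side (adiabatic exchanger): Q = ṁ_c·Cp_c·(T_c,out − T_c,in)
T_c,out = -2.26 + 240100/(2530 × 2.15) = 41.881 °C

T_c,out = 41.9 °C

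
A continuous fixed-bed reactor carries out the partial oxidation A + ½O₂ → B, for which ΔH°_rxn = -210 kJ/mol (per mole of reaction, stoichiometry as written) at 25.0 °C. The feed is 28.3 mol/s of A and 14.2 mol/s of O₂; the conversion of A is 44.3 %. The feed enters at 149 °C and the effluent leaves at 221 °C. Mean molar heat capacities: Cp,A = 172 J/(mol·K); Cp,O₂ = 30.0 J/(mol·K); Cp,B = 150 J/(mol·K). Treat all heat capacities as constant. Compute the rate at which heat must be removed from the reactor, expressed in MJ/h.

Extent of reaction ξ = 0.443 × 28.3 = 12.537 mol/s
Reaction term: ξ·ΔH°_rxn = 12.537 × -210 = -2632.7 kJ/s
Sensible, feed 149→25 °C: -656.41 kJ/s
Outlet flows (mol/s): A 15.763, O₂ 7.9315, B 12.537
Sensible, products 25→221 °C: 946.63 kJ/s
Q = ΔH = -2342.5 kJ/s = -2342.5 kW
Heat removed = 8433.1 MJ/h

Q_out = 8430 MJ/h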